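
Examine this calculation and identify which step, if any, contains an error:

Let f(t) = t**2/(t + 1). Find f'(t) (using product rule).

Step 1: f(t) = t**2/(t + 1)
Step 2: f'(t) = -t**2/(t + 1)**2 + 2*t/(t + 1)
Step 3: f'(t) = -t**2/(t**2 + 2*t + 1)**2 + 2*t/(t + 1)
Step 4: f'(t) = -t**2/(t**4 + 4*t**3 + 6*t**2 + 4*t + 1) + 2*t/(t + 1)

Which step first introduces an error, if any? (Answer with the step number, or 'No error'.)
Step 3

Step 3 is incorrect due to a wrong exponent.
The step shows: -t**2/(t**2 + 2*t + 1)**2 + 2*t/(t + 1)
The correct value should be: -t**2/(t**2 + 2*t + 1) + 2*t/(t + 1)

Explanation: The exponent -1 on t**2 + 2*t + 1 was incorrectly written as -2: the term -t**2/(t**2 + 2*t + 1) was incorrectly written as -t**2/(t**2 + 2*t + 1)**2
The later steps are derived from this incorrect expression, so the error originates in Step 3.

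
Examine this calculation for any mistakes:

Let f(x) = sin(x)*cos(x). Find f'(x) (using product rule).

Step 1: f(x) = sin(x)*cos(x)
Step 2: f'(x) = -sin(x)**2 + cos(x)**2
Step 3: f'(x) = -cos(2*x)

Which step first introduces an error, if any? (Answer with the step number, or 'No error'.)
Step 3

Step 3 is incorrect due to a sign flip.
The step shows: -cos(2*x)
The correct value should be: cos(2*x)

Explanation: The sign of the whole expression was flipped: the term cos(2*x) was incorrectly written as -cos(2*x)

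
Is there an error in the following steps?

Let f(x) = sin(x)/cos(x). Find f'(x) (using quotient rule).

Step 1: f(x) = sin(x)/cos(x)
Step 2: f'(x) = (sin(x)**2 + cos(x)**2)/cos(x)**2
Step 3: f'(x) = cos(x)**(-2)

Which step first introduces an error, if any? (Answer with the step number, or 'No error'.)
No error

All steps in this derivation are correct.
The final answer f'(x) = cos(x)**(-2) is valid.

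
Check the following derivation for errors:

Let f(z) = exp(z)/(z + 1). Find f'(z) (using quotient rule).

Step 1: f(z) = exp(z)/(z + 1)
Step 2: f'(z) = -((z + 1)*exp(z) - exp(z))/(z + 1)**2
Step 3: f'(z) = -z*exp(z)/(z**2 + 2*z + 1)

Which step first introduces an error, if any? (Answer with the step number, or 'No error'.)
Step 2

Step 2 is incorrect due to a sign flip.
The step shows: -((z + 1)*exp(z) - exp(z))/(z + 1)**2
The correct value should be: ((z + 1)*exp(z) - exp(z))/(z + 1)**2

Explanation: The sign of the whole expression was flipped: the term ((z + 1)*exp(z) - exp(z))/(z + 1)**2 was incorrectly written as -((z + 1)*exp(z) - exp(z))/(z + 1)**2
The later steps are derived from this incorrect expression, so the error originates in Step 2.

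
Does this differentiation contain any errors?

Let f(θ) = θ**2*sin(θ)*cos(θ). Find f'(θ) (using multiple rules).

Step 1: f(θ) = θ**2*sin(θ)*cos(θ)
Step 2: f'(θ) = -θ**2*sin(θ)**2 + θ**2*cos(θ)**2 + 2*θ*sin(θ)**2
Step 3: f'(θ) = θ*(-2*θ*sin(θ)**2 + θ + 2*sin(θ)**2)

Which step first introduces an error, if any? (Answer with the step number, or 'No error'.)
Step 2

Step 2 is incorrect due to a wrong trig function.
The step shows: -θ**2*sin(θ)**2 + θ**2*cos(θ)**2 + 2*θ*sin(θ)**2
The correct value should be: -θ**2*sin(θ)**2 + θ**2*cos(θ)**2 + 2*θ*sin(θ)*cos(θ)

Explanation: cos(θ) was incorrectly written as sin(θ): the term 2*θ*sin(θ)*cos(θ) was incorrectly written as 2*θ*sin(θ)**2
The later steps are derived from this incorrect expression, so the error originates in Step 2.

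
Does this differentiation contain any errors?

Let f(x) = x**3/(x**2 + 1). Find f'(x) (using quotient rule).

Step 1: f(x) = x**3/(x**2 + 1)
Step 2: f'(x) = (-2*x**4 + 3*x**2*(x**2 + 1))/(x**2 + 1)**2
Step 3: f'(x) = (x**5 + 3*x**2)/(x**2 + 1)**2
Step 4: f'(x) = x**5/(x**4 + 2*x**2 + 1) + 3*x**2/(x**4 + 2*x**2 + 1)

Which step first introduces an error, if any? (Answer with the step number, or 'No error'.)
Step 3

Step 3 is incorrect due to a wrong exponent.
The step shows: (x**5 + 3*x**2)/(x**2 + 1)**2
The correct value should be: (x**4 + 3*x**2)/(x**2 + 1)**2

Explanation: The exponent 4 on x was incorrectly written as 5: the term (x**4 + 3*x**2)/(x**2 + 1)**2 was incorrectly written as (x**5 + 3*x**2)/(x**2 + 1)**2
The later steps are derived from this incorrect expression, so the error originates in Step 3.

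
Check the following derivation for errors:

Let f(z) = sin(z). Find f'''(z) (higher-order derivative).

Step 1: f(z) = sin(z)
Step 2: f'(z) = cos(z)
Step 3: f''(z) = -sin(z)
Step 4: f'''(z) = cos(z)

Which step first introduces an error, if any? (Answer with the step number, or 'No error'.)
Step 4

Step 4 is incorrect due to a sign flip.
The step shows: cos(z)
The correct value should be: -cos(z)

Explanation: The sign of the whole expression was flipped: the term -cos(z) was incorrectly written as cos(z)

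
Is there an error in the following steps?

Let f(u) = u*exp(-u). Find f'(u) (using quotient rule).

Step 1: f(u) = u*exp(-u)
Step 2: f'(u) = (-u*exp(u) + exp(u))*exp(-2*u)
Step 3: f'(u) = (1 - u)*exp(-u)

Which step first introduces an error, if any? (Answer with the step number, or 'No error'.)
No error

All steps in this derivation are correct.
The final answer f'(u) = (1 - u)*exp(-u) is valid.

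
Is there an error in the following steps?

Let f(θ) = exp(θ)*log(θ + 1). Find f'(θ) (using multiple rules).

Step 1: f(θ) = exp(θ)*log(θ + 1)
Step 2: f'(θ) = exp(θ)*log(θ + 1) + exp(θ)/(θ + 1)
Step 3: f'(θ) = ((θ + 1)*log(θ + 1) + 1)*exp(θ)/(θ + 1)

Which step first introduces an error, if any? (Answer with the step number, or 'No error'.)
No error

All steps in this derivation are correct.
The final answer f'(θ) = ((θ + 1)*log(θ + 1) + 1)*exp(θ)/(θ + 1) is valid.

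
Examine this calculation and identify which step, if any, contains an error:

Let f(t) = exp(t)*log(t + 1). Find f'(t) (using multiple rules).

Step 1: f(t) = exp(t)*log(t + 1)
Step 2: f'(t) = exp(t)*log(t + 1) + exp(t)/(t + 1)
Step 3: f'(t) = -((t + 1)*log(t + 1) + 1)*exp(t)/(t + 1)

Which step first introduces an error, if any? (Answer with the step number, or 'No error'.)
Step 3

Step 3 is incorrect due to a sign flip.
The step shows: -((t + 1)*log(t + 1) + 1)*exp(t)/(t + 1)
The correct value should be: ((t + 1)*log(t + 1) + 1)*exp(t)/(t + 1)

Explanation: The sign of the whole expression was flipped: the term ((t + 1)*log(t + 1) + 1)*exp(t)/(t + 1) was incorrectly written as -((t + 1)*log(t + 1) + 1)*exp(t)/(t + 1)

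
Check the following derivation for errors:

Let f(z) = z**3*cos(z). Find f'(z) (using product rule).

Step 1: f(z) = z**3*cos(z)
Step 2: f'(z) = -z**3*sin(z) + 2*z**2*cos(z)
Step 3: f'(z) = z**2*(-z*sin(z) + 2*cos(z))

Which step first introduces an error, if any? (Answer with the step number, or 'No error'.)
Step 2

Step 2 is incorrect due to a wrong coefficient.
The step shows: -z**3*sin(z) + 2*z**2*cos(z)
The correct value should be: -z**3*sin(z) + 3*z**2*cos(z)

Explanation: The coefficient 3 was incorrectly written as 2: the term 3*z**2*cos(z) was incorrectly written as 2*z**2*cos(z)
The later steps are derived from this incorrect expression, so the error originates in Step 2.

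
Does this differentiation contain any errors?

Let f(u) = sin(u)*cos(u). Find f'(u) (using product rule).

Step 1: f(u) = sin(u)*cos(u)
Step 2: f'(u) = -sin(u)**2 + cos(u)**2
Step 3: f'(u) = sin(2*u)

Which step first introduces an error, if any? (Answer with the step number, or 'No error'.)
Step 3

Step 3 is incorrect due to a wrong trig function.
The step shows: sin(2*u)
The correct value should be: cos(2*u)

Explanation: cos(2*u) was incorrectly written as sin(2*u): the term cos(2*u) was incorrectly written as sin(2*u)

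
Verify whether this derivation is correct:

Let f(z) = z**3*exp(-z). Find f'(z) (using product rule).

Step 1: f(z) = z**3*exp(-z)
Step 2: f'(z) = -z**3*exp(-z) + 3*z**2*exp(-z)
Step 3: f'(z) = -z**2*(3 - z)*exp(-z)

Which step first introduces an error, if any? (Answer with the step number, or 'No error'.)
Step 3

Step 3 is incorrect due to a sign flip.
The step shows: -z**2*(3 - z)*exp(-z)
The correct value should be: z**2*(3 - z)*exp(-z)

Explanation: The sign of the whole expression was flipped: the term z**2*(3 - z)*exp(-z) was incorrectly written as -z**2*(3 - z)*exp(-z)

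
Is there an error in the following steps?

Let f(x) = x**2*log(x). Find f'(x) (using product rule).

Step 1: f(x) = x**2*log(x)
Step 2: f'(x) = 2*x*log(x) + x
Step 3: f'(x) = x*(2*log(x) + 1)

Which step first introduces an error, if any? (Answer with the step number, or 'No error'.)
No error

All steps in this derivation are correct.
The final answer f'(x) = x*(2*log(x) + 1) is valid.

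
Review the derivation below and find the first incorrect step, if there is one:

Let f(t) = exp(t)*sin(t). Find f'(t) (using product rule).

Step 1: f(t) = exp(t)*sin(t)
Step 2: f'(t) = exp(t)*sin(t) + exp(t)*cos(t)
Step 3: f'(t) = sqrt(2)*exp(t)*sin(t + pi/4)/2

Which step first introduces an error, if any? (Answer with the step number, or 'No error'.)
Step 3

Step 3 is incorrect due to a wrong exponent.
The step shows: sqrt(2)*exp(t)*sin(t + pi/4)/2
The correct value should be: sqrt(2)*exp(t)*sin(t + pi/4)

Explanation: The exponent 1/2 on 2 was incorrectly written as -1/2: the term sqrt(2)*exp(t)*sin(t + pi/4) was incorrectly written as sqrt(2)*exp(t)*sin(t + pi/4)/2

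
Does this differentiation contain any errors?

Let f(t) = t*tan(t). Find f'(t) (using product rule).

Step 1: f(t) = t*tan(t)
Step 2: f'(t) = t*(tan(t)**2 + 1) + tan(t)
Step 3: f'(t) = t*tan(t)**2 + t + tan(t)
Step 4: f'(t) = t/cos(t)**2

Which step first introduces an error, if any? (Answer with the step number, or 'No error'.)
Step 4

Step 4 is incorrect due to a dropped term.
The step shows: t/cos(t)**2
The correct value should be: t/cos(t)**2 + tan(t)

Explanation: A term was dropped: the term tan(t) was incorrectly omitted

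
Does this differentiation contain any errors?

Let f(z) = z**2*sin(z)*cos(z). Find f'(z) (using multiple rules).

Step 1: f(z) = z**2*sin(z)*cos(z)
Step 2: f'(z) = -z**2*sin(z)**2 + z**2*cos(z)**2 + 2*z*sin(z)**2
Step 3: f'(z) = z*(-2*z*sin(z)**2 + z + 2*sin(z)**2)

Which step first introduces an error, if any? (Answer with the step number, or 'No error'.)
Step 2

Step 2 is incorrect due to a wrong trig function.
The step shows: -z**2*sin(z)**2 + z**2*cos(z)**2 + 2*z*sin(z)**2
The correct value should be: -z**2*sin(z)**2 + z**2*cos(z)**2 + 2*z*sin(z)*cos(z)

Explanation: cos(z) was incorrectly written as sin(z): the term 2*z*sin(z)*cos(z) was incorrectly written as 2*z*sin(z)**2
The later steps are derived from this incorrect expression, so the error originates in Step 2.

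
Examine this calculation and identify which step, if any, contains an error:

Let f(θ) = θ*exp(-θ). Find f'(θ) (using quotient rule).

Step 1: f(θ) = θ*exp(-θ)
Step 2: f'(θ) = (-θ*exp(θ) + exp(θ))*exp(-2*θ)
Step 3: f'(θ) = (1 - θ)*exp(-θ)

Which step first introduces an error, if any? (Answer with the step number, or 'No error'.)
No error

All steps in this derivation are correct.
The final answer f'(θ) = (1 - θ)*exp(-θ) is valid.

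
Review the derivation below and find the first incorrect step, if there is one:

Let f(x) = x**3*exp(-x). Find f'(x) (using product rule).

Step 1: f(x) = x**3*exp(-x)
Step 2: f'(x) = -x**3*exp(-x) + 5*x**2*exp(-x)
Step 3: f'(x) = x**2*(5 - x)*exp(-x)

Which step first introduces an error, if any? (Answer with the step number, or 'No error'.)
Step 2

Step 2 is incorrect due to a wrong coefficient.
The step shows: -x**3*exp(-x) + 5*x**2*exp(-x)
The correct value should be: -x**3*exp(-x) + 3*x**2*exp(-x)

Explanation: The coefficient 3 was incorrectly written as 5: the term 3*x**2*exp(-x) was incorrectly written as 5*x**2*exp(-x)
The later steps are derived from this incorrect expression, so the error originates in Step 2.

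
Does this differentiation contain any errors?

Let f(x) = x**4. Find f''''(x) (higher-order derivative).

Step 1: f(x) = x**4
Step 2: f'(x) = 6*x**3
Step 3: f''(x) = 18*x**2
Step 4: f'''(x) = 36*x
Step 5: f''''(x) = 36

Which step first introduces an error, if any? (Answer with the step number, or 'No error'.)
Step 2

Step 2 is incorrect due to a wrong coefficient.
The step shows: 6*x**3
The correct value should be: 4*x**3

Explanation: The coefficient 4 was incorrectly written as 6: the term 4*x**3 was incorrectly written as 6*x**3
The later steps are derived from this incorrect expression, so the error originates in Step 2.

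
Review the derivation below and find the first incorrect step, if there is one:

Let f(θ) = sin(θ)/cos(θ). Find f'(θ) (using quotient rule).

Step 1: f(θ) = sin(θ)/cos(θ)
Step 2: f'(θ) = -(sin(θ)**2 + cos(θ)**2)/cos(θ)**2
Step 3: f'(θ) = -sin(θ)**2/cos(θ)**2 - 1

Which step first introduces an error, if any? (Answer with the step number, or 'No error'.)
Step 2

Step 2 is incorrect due to a sign flip.
The step shows: -(sin(θ)**2 + cos(θ)**2)/cos(θ)**2
The correct value should be: (sin(θ)**2 + cos(θ)**2)/cos(θ)**2

Explanation: The sign of the whole expression was flipped: the term (sin(θ)**2 + cos(θ)**2)/cos(θ)**2 was incorrectly written as -(sin(θ)**2 + cos(θ)**2)/cos(θ)**2
The later steps are derived from this incorrect expression, so the error originates in Step 2.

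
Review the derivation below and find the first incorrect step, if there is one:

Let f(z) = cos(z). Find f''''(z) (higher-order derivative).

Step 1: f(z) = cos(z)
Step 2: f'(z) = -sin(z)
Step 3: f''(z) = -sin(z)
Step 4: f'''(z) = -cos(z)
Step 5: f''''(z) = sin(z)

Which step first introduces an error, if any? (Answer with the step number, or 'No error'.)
Step 3

Step 3 is incorrect due to a wrong trig function.
The step shows: -sin(z)
The correct value should be: -cos(z)

Explanation: cos(z) was incorrectly written as sin(z): the term -cos(z) was incorrectly written as -sin(z)
The later steps are derived from this incorrect expression, so the error originates in Step 3.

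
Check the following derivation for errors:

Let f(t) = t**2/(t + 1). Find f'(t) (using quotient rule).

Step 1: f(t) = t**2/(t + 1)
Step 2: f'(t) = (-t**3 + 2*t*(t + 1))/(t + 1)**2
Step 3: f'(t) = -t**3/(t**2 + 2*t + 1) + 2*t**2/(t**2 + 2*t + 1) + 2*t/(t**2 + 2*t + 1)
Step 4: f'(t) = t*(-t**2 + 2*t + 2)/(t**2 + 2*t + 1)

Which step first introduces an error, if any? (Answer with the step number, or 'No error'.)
Step 2

Step 2 is incorrect due to a wrong exponent.
The step shows: (-t**3 + 2*t*(t + 1))/(t + 1)**2
The correct value should be: (-t**2 + 2*t*(t + 1))/(t + 1)**2

Explanation: The exponent 2 on t was incorrectly written as 3: the term (-t**2 + 2*t*(t + 1))/(t + 1)**2 was incorrectly written as (-t**3 + 2*t*(t + 1))/(t + 1)**2
The later steps are derived from this incorrect expression, so the error originates in Step 2.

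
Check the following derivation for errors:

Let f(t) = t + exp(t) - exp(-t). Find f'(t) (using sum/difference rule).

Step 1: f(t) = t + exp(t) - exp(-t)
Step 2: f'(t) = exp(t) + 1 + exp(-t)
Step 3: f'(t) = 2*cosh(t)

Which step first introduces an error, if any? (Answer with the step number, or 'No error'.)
Step 3

Step 3 is incorrect due to a dropped term.
The step shows: 2*cosh(t)
The correct value should be: 2*cosh(t) + 1

Explanation: A term was dropped: the term 1 was incorrectly omitted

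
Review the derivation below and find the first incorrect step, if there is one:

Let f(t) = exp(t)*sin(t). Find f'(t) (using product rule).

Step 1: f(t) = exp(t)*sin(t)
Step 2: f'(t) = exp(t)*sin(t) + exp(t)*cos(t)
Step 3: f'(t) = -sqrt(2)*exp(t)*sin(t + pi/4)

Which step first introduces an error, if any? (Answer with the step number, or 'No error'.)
Step 3

Step 3 is incorrect due to a sign flip.
The step shows: -sqrt(2)*exp(t)*sin(t + pi/4)
The correct value should be: sqrt(2)*exp(t)*sin(t + pi/4)

Explanation: The sign of the whole expression was flipped: the term sqrt(2)*exp(t)*sin(t + pi/4) was incorrectly written as -sqrt(2)*exp(t)*sin(t + pi/4)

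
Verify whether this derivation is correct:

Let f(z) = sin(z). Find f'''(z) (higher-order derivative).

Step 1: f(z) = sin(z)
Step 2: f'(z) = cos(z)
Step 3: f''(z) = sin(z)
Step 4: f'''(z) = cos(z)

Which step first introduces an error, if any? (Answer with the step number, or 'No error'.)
Step 3

Step 3 is incorrect due to a sign flip.
The step shows: sin(z)
The correct value should be: -sin(z)

Explanation: The sign of the whole expression was flipped: the term -sin(z) was incorrectly written as sin(z)
The later steps are derived from this incorrect expression, so the error originates in Step 3.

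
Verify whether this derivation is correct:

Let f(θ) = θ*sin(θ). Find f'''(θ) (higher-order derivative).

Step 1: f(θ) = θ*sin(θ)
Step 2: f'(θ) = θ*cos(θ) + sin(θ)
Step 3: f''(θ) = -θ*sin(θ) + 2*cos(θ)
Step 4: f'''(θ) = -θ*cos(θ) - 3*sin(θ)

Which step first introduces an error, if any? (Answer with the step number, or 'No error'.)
No error

All steps in this derivation are correct.
The final answer f'''(θ) = -θ*cos(θ) - 3*sin(θ) is valid.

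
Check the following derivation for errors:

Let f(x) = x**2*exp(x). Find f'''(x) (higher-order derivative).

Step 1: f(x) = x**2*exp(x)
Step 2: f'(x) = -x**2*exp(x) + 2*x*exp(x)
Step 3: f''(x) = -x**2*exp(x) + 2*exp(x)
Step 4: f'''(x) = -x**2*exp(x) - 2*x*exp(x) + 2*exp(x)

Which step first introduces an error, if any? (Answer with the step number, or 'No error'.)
Step 2

Step 2 is incorrect due to a sign flip.
The step shows: -x**2*exp(x) + 2*x*exp(x)
The correct value should be: x**2*exp(x) + 2*x*exp(x)

Explanation: The sign of one term was flipped: the term x**2*exp(x) was incorrectly written as -x**2*exp(x)
The later steps are derived from this incorrect expression, so the error originates in Step 2.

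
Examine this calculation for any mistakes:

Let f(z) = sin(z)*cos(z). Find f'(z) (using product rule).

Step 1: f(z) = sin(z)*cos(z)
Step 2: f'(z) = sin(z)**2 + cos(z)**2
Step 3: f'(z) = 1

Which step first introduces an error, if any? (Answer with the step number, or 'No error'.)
Step 2

Step 2 is incorrect due to a sign flip.
The step shows: sin(z)**2 + cos(z)**2
The correct value should be: -sin(z)**2 + cos(z)**2

Explanation: The sign of one term was flipped: the term -sin(z)**2 was incorrectly written as sin(z)**2
The later steps are derived from this incorrect expression, so the error originates in Step 2.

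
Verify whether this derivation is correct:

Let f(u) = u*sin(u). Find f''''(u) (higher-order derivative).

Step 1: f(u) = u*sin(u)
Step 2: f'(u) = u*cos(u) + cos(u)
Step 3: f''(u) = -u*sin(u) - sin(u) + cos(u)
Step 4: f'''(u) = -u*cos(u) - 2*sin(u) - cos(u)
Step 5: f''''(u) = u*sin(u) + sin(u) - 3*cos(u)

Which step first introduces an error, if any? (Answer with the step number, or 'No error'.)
Step 2

Step 2 is incorrect due to a wrong trig function.
The step shows: u*cos(u) + cos(u)
The correct value should be: u*cos(u) + sin(u)

Explanation: sin(u) was incorrectly written as cos(u): the term sin(u) was incorrectly written as cos(u)
The later steps are derived from this incorrect expression, so the error originates in Step 2.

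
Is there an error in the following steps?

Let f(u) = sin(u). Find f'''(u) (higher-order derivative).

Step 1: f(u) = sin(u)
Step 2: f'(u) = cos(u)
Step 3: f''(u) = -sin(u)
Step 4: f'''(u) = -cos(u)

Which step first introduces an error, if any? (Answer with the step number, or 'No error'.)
No error

All steps in this derivation are correct.
The final answer f'''(u) = -cos(u) is valid.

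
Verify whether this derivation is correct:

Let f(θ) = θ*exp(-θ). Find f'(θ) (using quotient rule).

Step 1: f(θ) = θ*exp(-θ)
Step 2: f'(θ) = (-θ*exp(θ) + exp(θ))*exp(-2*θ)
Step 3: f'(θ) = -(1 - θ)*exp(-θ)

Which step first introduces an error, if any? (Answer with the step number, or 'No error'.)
Step 3

Step 3 is incorrect due to a sign flip.
The step shows: -(1 - θ)*exp(-θ)
The correct value should be: (1 - θ)*exp(-θ)

Explanation: The sign of the whole expression was flipped: the term (1 - θ)*exp(-θ) was incorrectly written as -(1 - θ)*exp(-θ)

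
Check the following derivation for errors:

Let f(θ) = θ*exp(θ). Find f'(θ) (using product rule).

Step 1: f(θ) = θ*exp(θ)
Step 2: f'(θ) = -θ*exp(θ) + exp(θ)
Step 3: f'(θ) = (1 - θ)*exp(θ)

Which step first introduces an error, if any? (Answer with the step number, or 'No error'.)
Step 2

Step 2 is incorrect due to a sign flip.
The step shows: -θ*exp(θ) + exp(θ)
The correct value should be: θ*exp(θ) + exp(θ)

Explanation: The sign of one term was flipped: the term θ*exp(θ) was incorrectly written as -θ*exp(θ)
The later steps are derived from this incorrect expression, so the error originates in Step 2.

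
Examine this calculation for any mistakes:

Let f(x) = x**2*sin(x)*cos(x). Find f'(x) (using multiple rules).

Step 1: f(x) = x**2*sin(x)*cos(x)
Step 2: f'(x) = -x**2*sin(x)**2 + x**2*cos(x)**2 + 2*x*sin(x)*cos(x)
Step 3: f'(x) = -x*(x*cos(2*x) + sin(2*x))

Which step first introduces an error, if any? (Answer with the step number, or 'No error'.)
Step 3

Step 3 is incorrect due to a sign flip.
The step shows: -x*(x*cos(2*x) + sin(2*x))
The correct value should be: x*(x*cos(2*x) + sin(2*x))

Explanation: The sign of the whole expression was flipped: the term x*(x*cos(2*x) + sin(2*x)) was incorrectly written as -x*(x*cos(2*x) + sin(2*x))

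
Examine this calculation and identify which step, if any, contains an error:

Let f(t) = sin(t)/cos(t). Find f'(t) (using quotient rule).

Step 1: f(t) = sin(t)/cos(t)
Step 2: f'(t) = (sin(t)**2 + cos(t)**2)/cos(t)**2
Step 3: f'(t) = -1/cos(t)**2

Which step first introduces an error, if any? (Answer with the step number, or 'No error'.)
Step 3

Step 3 is incorrect due to a sign flip.
The step shows: -1/cos(t)**2
The correct value should be: cos(t)**(-2)

Explanation: The sign of the whole expression was flipped: the term cos(t)**(-2) was incorrectly written as -1/cos(t)**2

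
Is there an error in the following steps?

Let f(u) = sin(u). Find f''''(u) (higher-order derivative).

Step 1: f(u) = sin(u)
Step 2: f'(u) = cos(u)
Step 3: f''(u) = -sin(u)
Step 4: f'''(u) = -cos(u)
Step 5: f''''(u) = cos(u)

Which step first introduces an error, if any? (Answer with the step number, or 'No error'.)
Step 5

Step 5 is incorrect due to a wrong trig function.
The step shows: cos(u)
The correct value should be: sin(u)

Explanation: sin(u) was incorrectly written as cos(u): the term sin(u) was incorrectly written as cos(u)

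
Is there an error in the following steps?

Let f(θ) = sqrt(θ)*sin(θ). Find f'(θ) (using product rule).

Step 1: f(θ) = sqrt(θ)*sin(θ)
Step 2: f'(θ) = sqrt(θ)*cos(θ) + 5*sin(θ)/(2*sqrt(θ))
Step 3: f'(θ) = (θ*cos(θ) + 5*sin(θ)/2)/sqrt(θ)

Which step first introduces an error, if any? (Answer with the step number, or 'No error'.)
Step 2

Step 2 is incorrect due to a wrong coefficient.
The step shows: sqrt(θ)*cos(θ) + 5*sin(θ)/(2*sqrt(θ))
The correct value should be: sqrt(θ)*cos(θ) + sin(θ)/(2*sqrt(θ))

Explanation: The coefficient 1/2 was incorrectly written as 5/2: the term sin(θ)/(2*sqrt(θ)) was incorrectly written as 5*sin(θ)/(2*sqrt(θ))
The later steps are derived from this incorrect expression, so the error originates in Step 2.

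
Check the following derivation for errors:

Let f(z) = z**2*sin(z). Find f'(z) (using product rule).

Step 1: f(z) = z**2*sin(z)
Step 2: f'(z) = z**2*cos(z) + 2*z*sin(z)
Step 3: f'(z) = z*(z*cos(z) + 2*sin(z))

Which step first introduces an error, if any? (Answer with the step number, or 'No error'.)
No error

All steps in this derivation are correct.
The final answer f'(z) = z*(z*cos(z) + 2*sin(z)) is valid.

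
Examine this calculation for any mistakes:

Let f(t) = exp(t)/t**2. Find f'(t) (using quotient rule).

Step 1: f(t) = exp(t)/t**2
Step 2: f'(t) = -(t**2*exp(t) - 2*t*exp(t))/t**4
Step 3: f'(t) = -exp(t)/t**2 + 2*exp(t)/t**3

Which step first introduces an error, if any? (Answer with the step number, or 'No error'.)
Step 2

Step 2 is incorrect due to a sign flip.
The step shows: -(t**2*exp(t) - 2*t*exp(t))/t**4
The correct value should be: (t**2*exp(t) - 2*t*exp(t))/t**4

Explanation: The sign of the whole expression was flipped: the term (t**2*exp(t) - 2*t*exp(t))/t**4 was incorrectly written as -(t**2*exp(t) - 2*t*exp(t))/t**4
The later steps are derived from this incorrect expression, so the error originates in Step 2.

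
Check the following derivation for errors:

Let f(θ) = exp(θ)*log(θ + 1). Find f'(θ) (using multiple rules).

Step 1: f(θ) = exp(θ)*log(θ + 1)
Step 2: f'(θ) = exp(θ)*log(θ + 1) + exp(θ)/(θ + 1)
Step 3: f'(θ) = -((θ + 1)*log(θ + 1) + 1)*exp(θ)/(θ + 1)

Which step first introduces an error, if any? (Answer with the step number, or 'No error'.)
Step 3

Step 3 is incorrect due to a sign flip.
The step shows: -((θ + 1)*log(θ + 1) + 1)*exp(θ)/(θ + 1)
The correct value should be: ((θ + 1)*log(θ + 1) + 1)*exp(θ)/(θ + 1)

Explanation: The sign of the whole expression was flipped: the term ((θ + 1)*log(θ + 1) + 1)*exp(θ)/(θ + 1) was incorrectly written as -((θ + 1)*log(θ + 1) + 1)*exp(θ)/(θ + 1)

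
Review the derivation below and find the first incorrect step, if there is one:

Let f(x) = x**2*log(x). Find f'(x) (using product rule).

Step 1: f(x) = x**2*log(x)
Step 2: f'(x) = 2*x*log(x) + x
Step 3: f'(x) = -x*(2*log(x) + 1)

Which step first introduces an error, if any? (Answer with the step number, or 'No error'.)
Step 3

Step 3 is incorrect due to a sign flip.
The step shows: -x*(2*log(x) + 1)
The correct value should be: x*(2*log(x) + 1)

Explanation: The sign of the whole expression was flipped: the term x*(2*log(x) + 1) was incorrectly written as -x*(2*log(x) + 1)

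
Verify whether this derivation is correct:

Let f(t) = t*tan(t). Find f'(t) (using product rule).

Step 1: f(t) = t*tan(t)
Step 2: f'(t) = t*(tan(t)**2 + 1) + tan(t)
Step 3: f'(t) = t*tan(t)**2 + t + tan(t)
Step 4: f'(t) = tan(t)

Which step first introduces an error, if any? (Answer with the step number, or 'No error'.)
Step 4

Step 4 is incorrect due to a dropped term.
The step shows: tan(t)
The correct value should be: t/cos(t)**2 + tan(t)

Explanation: A term was dropped: the term t/cos(t)**2 was incorrectly omitted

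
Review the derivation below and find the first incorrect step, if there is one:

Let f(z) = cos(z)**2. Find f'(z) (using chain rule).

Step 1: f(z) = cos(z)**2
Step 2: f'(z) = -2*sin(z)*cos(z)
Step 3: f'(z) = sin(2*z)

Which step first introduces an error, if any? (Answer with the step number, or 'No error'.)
Step 3

Step 3 is incorrect due to a sign flip.
The step shows: sin(2*z)
The correct value should be: -sin(2*z)

Explanation: The sign of the whole expression was flipped: the term -sin(2*z) was incorrectly written as sin(2*z)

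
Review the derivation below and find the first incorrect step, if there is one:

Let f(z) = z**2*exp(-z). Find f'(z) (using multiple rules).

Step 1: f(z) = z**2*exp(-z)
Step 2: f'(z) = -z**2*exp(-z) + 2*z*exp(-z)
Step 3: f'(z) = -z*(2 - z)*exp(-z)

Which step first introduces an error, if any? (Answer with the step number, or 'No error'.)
Step 3

Step 3 is incorrect due to a sign flip.
The step shows: -z*(2 - z)*exp(-z)
The correct value should be: z*(2 - z)*exp(-z)

Explanation: The sign of the whole expression was flipped: the term z*(2 - z)*exp(-z) was incorrectly written as -z*(2 - z)*exp(-z)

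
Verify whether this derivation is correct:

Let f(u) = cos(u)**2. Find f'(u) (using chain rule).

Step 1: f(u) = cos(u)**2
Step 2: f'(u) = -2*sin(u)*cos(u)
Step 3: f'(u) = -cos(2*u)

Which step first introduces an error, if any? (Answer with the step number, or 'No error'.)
Step 3

Step 3 is incorrect due to a wrong trig function.
The step shows: -cos(2*u)
The correct value should be: -sin(2*u)

Explanation: sin(2*u) was incorrectly written as cos(2*u): the term -sin(2*u) was incorrectly written as -cos(2*u)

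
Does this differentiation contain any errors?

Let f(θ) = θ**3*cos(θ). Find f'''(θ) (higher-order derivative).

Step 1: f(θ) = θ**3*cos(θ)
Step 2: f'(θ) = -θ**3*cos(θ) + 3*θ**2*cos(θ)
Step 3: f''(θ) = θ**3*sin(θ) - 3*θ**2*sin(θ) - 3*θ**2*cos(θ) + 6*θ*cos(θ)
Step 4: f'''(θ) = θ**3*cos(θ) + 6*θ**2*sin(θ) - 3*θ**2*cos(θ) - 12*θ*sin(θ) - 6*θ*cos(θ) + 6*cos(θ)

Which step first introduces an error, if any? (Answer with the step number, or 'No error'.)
Step 2

Step 2 is incorrect due to a wrong trig function.
The step shows: -θ**3*cos(θ) + 3*θ**2*cos(θ)
The correct value should be: -θ**3*sin(θ) + 3*θ**2*cos(θ)

Explanation: sin(θ) was incorrectly written as cos(θ): the term -θ**3*sin(θ) was incorrectly written as -θ**3*cos(θ)
The later steps are derived from this incorrect expression, so the error originates in Step 2.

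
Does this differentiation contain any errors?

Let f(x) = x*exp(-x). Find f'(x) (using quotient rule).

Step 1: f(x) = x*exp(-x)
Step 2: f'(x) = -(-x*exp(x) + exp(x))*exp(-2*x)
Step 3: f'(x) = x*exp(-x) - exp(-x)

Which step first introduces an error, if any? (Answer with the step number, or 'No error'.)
Step 2

Step 2 is incorrect due to a sign flip.
The step shows: -(-x*exp(x) + exp(x))*exp(-2*x)
The correct value should be: (-x*exp(x) + exp(x))*exp(-2*x)

Explanation: The sign of the whole expression was flipped: the term (-x*exp(x) + exp(x))*exp(-2*x) was incorrectly written as -(-x*exp(x) + exp(x))*exp(-2*x)
The later steps are derived from this incorrect expression, so the error originates in Step 2.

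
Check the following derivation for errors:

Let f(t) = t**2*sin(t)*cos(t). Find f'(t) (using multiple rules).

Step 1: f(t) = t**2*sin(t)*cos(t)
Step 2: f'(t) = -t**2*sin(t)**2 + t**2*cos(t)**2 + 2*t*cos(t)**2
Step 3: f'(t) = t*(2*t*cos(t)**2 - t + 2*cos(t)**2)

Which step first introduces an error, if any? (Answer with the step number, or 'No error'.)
Step 2

Step 2 is incorrect due to a wrong trig function.
The step shows: -t**2*sin(t)**2 + t**2*cos(t)**2 + 2*t*cos(t)**2
The correct value should be: -t**2*sin(t)**2 + t**2*cos(t)**2 + 2*t*sin(t)*cos(t)

Explanation: sin(t) was incorrectly written as cos(t): the term 2*t*sin(t)*cos(t) was incorrectly written as 2*t*cos(t)**2
The later steps are derived from this incorrect expression, so the error originates in Step 2.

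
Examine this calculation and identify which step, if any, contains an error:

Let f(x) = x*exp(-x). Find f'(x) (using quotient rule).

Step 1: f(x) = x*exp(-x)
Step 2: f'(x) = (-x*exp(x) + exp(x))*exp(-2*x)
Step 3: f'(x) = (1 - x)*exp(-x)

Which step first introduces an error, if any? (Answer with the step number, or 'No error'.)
No error

All steps in this derivation are correct.
The final answer f'(x) = (1 - x)*exp(-x) is valid.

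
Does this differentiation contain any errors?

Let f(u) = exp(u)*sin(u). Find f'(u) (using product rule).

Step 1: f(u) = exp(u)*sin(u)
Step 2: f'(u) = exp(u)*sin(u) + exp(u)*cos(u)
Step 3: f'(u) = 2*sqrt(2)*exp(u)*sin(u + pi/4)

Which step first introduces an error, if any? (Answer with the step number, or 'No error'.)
Step 3

Step 3 is incorrect due to a wrong exponent.
The step shows: 2*sqrt(2)*exp(u)*sin(u + pi/4)
The correct value should be: sqrt(2)*exp(u)*sin(u + pi/4)

Explanation: The exponent 1/2 on 2 was incorrectly written as 3/2: the term sqrt(2)*exp(u)*sin(u + pi/4) was incorrectly written as 2*sqrt(2)*exp(u)*sin(u + pi/4)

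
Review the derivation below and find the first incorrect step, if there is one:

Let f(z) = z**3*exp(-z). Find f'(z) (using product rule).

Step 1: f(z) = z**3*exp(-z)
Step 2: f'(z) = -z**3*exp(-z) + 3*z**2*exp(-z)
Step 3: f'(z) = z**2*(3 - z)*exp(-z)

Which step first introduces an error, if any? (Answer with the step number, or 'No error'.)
No error

All steps in this derivation are correct.
The final answer f'(z) = z**2*(3 - z)*exp(-z) is valid.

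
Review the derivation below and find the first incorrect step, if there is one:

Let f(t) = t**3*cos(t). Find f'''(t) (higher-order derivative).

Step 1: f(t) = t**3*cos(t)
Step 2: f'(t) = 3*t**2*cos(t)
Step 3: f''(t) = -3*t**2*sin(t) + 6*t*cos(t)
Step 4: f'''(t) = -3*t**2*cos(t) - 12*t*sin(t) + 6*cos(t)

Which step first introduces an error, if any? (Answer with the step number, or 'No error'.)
Step 2

Step 2 is incorrect due to a dropped term.
The step shows: 3*t**2*cos(t)
The correct value should be: -t**3*sin(t) + 3*t**2*cos(t)

Explanation: A term was dropped: the term -t**3*sin(t) was incorrectly omitted
The later steps are derived from this incorrect expression, so the error originates in Step 2.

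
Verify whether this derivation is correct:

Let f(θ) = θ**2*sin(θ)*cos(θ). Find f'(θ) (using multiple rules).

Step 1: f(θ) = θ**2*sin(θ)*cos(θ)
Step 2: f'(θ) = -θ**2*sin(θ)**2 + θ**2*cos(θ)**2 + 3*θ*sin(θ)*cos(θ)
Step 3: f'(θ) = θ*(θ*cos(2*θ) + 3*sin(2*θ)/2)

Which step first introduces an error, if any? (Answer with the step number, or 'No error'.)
Step 2

Step 2 is incorrect due to a wrong coefficient.
The step shows: -θ**2*sin(θ)**2 + θ**2*cos(θ)**2 + 3*θ*sin(θ)*cos(θ)
The correct value should be: -θ**2*sin(θ)**2 + θ**2*cos(θ)**2 + 2*θ*sin(θ)*cos(θ)

Explanation: The coefficient 2 was incorrectly written as 3: the term 2*θ*sin(θ)*cos(θ) was incorrectly written as 3*θ*sin(θ)*cos(θ)
The later steps are derived from this incorrect expression, so the error originates in Step 2.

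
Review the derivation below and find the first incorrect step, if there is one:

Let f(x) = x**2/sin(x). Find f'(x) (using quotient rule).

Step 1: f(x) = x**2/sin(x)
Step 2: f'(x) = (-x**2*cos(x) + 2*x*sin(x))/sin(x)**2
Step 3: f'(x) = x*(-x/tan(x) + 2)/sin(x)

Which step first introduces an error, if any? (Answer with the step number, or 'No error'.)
No error

All steps in this derivation are correct.
The final answer f'(x) = x*(-x/tan(x) + 2)/sin(x) is valid.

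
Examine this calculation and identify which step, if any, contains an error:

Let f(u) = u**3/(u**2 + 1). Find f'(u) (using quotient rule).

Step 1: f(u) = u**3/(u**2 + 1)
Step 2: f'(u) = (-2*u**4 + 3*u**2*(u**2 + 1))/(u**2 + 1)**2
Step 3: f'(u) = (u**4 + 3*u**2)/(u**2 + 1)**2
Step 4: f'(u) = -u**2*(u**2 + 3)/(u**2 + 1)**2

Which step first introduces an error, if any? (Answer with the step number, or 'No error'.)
Step 4

Step 4 is incorrect due to a sign flip.
The step shows: -u**2*(u**2 + 3)/(u**2 + 1)**2
The correct value should be: u**2*(u**2 + 3)/(u**2 + 1)**2

Explanation: The sign of the whole expression was flipped: the term u**2*(u**2 + 3)/(u**2 + 1)**2 was incorrectly written as -u**2*(u**2 + 3)/(u**2 + 1)**2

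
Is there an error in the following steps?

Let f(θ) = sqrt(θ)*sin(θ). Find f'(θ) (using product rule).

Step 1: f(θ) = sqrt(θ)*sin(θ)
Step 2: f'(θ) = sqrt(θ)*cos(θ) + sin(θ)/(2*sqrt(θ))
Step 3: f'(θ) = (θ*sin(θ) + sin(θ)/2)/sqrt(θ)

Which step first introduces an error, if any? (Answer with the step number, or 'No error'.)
Step 3

Step 3 is incorrect due to a wrong trig function.
The step shows: (θ*sin(θ) + sin(θ)/2)/sqrt(θ)
The correct value should be: (θ*cos(θ) + sin(θ)/2)/sqrt(θ)

Explanation: cos(θ) was incorrectly written as sin(θ): the term (θ*cos(θ) + sin(θ)/2)/sqrt(θ) was incorrectly written as (θ*sin(θ) + sin(θ)/2)/sqrt(θ)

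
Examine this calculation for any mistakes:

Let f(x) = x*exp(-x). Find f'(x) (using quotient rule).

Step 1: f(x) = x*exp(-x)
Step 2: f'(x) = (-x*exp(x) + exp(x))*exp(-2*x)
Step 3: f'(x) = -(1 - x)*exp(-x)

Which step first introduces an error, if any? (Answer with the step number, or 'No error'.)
Step 3

Step 3 is incorrect due to a sign flip.
The step shows: -(1 - x)*exp(-x)
The correct value should be: (1 - x)*exp(-x)

Explanation: The sign of the whole expression was flipped: the term (1 - x)*exp(-x) was incorrectly written as -(1 - x)*exp(-x)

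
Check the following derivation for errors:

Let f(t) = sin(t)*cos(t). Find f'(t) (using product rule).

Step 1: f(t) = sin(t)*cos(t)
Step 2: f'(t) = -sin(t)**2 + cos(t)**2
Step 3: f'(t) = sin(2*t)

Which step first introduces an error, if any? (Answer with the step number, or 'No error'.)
Step 3

Step 3 is incorrect due to a wrong trig function.
The step shows: sin(2*t)
The correct value should be: cos(2*t)

Explanation: cos(2*t) was incorrectly written as sin(2*t): the term cos(2*t) was incorrectly written as sin(2*t)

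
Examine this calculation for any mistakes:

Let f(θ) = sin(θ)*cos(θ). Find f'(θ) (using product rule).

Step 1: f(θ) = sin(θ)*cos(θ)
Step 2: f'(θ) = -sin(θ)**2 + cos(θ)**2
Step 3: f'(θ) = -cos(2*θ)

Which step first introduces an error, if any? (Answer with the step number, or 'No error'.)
Step 3

Step 3 is incorrect due to a sign flip.
The step shows: -cos(2*θ)
The correct value should be: cos(2*θ)

Explanation: The sign of the whole expression was flipped: the term cos(2*θ) was incorrectly written as -cos(2*θ)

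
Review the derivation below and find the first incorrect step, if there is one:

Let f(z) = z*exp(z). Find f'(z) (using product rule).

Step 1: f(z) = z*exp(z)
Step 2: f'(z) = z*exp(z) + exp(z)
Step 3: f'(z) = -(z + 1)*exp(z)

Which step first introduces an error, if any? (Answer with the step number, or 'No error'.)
Step 3

Step 3 is incorrect due to a sign flip.
The step shows: -(z + 1)*exp(z)
The correct value should be: (z + 1)*exp(z)

Explanation: The sign of the whole expression was flipped: the term (z + 1)*exp(z) was incorrectly written as -(z + 1)*exp(z)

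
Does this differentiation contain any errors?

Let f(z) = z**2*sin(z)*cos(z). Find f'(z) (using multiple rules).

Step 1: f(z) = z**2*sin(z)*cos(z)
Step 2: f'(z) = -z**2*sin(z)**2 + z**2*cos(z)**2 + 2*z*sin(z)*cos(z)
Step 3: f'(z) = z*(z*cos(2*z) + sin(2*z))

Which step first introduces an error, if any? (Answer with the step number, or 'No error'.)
No error

All steps in this derivation are correct.
The final answer f'(z) = z*(z*cos(2*z) + sin(2*z)) is valid.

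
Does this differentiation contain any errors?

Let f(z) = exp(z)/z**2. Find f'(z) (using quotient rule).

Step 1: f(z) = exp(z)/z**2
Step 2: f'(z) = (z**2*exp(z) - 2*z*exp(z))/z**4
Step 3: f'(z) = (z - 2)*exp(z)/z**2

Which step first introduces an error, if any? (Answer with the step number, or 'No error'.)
Step 3

Step 3 is incorrect due to a wrong exponent.
The step shows: (z - 2)*exp(z)/z**2
The correct value should be: (z - 2)*exp(z)/z**3

Explanation: The exponent -3 on z was incorrectly written as -2: the term (z - 2)*exp(z)/z**3 was incorrectly written as (z - 2)*exp(z)/z**2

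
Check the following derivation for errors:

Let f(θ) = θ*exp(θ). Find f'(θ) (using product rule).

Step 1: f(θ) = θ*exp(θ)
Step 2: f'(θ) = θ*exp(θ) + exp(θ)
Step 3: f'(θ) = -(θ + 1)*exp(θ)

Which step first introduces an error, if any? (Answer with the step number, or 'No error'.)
Step 3

Step 3 is incorrect due to a sign flip.
The step shows: -(θ + 1)*exp(θ)
The correct value should be: (θ + 1)*exp(θ)

Explanation: The sign of the whole expression was flipped: the term (θ + 1)*exp(θ) was incorrectly written as -(θ + 1)*exp(θ)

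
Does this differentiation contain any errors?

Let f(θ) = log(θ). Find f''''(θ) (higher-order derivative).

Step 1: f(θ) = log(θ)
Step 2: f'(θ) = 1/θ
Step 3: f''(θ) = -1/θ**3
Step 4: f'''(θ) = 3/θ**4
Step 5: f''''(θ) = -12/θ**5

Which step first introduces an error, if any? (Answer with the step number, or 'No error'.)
Step 3

Step 3 is incorrect due to a wrong exponent.
The step shows: -1/θ**3
The correct value should be: -1/θ**2

Explanation: The exponent -2 on θ was incorrectly written as -3: the term -1/θ**2 was incorrectly written as -1/θ**3
The later steps are derived from this incorrect expression, so the error originates in Step 3.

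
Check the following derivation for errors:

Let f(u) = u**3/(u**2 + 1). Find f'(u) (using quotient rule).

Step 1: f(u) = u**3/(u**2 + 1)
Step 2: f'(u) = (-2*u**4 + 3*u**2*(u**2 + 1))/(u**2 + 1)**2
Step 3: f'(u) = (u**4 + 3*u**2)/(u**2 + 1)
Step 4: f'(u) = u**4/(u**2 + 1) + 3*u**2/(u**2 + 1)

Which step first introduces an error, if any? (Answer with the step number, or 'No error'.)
Step 3

Step 3 is incorrect due to a wrong exponent.
The step shows: (u**4 + 3*u**2)/(u**2 + 1)
The correct value should be: (u**4 + 3*u**2)/(u**2 + 1)**2

Explanation: The exponent -2 on u**2 + 1 was incorrectly written as -1: the term (u**4 + 3*u**2)/(u**2 + 1)**2 was incorrectly written as (u**4 + 3*u**2)/(u**2 + 1)
The later steps are derived from this incorrect expression, so the error originates in Step 3.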